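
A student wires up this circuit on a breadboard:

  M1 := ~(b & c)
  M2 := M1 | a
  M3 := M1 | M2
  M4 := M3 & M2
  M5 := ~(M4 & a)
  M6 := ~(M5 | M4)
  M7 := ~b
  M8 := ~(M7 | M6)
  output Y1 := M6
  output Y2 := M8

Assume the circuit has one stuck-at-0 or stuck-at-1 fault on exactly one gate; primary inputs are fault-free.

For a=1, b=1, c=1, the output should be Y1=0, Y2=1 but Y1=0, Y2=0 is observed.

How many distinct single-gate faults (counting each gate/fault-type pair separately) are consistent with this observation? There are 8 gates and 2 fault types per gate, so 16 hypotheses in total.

2

Fault-free: M1=0, M2=1, M3=1, M4=1, M5=0, M6=0, M7=0, M8=1 → Y1=0, Y2=1. Observed Y1=0, Y2=0.
  M1: none of the 2 fault types match ✗
  M2: none of the 2 fault types match ✗
  M3: none of the 2 fault types match ✗
  M4: none of the 2 fault types match ✗
  M5: none of the 2 fault types match ✗
  M6: none of the 2 fault types match ✗
  M7: stuck-at-1 ✓; others ✗
  M8: stuck-at-0 ✓; others ✗
Consistent faults: {M7 stuck-at-1, M8 stuck-at-0} — 2 in all.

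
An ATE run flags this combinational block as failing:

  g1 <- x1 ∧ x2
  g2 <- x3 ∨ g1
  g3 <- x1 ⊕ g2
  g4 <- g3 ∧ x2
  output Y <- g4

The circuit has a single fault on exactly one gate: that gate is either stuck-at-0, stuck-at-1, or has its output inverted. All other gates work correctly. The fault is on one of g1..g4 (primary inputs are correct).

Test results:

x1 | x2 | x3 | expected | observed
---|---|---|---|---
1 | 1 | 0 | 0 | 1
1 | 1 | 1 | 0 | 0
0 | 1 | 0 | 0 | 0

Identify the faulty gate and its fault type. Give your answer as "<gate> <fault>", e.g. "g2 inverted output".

g1 stuck-at-0

Fault-free values for test 1 (x1=1, x2=1, x3=0): g1=1, g2=1, g3=0, g4=0, giving Y=0. Observed 1.
Test 1: faults giving observed 1 are {g1 stuck-at-0, g1 inverted output, g2 stuck-at-0, g2 inverted output, g3 stuck-at-1, g3 inverted output, g4 stuck-at-1, g4 inverted output}.
Test 2 (x1=1, x2=1, x3=1): fault-free g1=1, g2=1, g3=0, g4=0 → 0; observed 0. Eliminates g2 stuck-at-0, g2 inverted output, g3 stuck-at-1, g3 inverted output, g4 stuck-at-1, g4 inverted output.
Test 3 (x1=0, x2=1, x3=0): fault-free g1=0, g2=0, g3=0, g4=0 → 0; observed 0. Eliminates g1 inverted output.
Only g1 stuck-at-0 is consistent with every test.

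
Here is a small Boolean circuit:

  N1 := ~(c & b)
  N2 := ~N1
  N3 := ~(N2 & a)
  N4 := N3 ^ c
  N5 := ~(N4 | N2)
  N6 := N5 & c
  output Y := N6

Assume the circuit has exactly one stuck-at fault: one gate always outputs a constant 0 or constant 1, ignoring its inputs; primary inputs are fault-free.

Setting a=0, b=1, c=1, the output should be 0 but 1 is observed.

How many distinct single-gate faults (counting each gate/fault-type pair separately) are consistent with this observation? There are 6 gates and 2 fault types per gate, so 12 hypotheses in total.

4

Fault-free: N1=0, N2=1, N3=1, N4=0, N5=0, N6=0 → 0. Observed 1.
  N1 stuck-at-0: output 0 ✗
  N1 stuck-at-1: output 1 ✓
  N2 stuck-at-0: output 1 ✓
  N2 stuck-at-1: output 0 ✗
  N3 stuck-at-0: output 0 ✗
  N3 stuck-at-1: output 0 ✗
  N4 stuck-at-0: output 0 ✗
  N4 stuck-at-1: output 0 ✗
  N5 stuck-at-0: output 0 ✗
  N5 stuck-at-1: output 1 ✓
  N6 stuck-at-0: output 0 ✗
  N6 stuck-at-1: output 1 ✓
Consistent faults: {N1 stuck-at-1, N2 stuck-at-0, N5 stuck-at-1, N6 stuck-at-1} — 4 in all.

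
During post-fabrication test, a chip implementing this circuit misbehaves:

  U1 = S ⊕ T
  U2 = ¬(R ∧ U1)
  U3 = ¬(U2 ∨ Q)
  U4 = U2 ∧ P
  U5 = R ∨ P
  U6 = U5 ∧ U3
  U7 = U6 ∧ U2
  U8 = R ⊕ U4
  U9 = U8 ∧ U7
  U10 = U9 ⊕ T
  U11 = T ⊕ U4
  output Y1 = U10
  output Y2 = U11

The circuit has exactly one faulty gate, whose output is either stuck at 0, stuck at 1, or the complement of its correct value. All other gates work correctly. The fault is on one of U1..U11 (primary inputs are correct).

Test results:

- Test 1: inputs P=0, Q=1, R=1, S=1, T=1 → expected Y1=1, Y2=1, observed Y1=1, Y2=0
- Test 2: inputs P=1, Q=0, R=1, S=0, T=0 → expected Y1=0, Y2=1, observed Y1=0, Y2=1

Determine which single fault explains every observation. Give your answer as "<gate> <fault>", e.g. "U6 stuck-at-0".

Fault-free values for test 1 (P=0, Q=1, R=1, S=1, T=1): U1=0, U2=1, U3=0, U4=0, U5=1, U6=0, U7=0, U8=1, U9=0, U10=1, U11=1, giving Y1=1, Y2=1. Observed Y1=1, Y2=0.
Test 1: faults giving observed Y1=1, Y2=0 are {U4 stuck-at-1, U4 inverted output, U11 stuck-at-0, U11 inverted output}.
Test 2 (P=1, Q=0, R=1, S=0, T=0): fault-free U1=0, U2=1, U3=0, U4=1, U5=1, U6=0, U7=0, U8=0, U9=0, U10=0, U11=1 → Y1=0, Y2=1; observed Y1=0, Y2=1. Eliminates U4 inverted output, U11 stuck-at-0, U11 inverted output.
Only U4 stuck-at-1 is consistent with every test.

U4 stuck-at-1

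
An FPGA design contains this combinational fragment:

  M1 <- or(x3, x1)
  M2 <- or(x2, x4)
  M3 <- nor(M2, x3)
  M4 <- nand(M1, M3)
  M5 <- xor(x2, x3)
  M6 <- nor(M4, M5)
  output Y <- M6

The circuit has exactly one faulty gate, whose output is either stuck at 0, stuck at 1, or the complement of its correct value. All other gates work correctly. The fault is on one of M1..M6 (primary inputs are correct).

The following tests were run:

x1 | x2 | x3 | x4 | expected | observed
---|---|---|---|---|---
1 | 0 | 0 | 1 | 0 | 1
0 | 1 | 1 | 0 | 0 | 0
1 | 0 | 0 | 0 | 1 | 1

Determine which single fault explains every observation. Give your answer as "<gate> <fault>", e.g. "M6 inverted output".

M2 stuck-at-0

Fault-free values for test 1 (x1=1, x2=0, x3=0, x4=1): M1=1, M2=1, M3=0, M4=1, M5=0, M6=0, giving Y=0. Observed 1.
Test 1: faults giving observed 1 are {M2 stuck-at-0, M2 inverted output, M3 stuck-at-1, M3 inverted output, M4 stuck-at-0, M4 inverted output, M6 stuck-at-1, M6 inverted output}.
Test 2 (x1=0, x2=1, x3=1, x4=0): fault-free M1=1, M2=1, M3=0, M4=1, M5=0, M6=0 → 0; observed 0. Eliminates M3 stuck-at-1, M3 inverted output, M4 stuck-at-0, M4 inverted output, M6 stuck-at-1, M6 inverted output.
Test 3 (x1=1, x2=0, x3=0, x4=0): fault-free M1=1, M2=0, M3=1, M4=0, M5=0, M6=1 → 1; observed 1. Eliminates M2 inverted output.
Only M2 stuck-at-0 is consistent with every test.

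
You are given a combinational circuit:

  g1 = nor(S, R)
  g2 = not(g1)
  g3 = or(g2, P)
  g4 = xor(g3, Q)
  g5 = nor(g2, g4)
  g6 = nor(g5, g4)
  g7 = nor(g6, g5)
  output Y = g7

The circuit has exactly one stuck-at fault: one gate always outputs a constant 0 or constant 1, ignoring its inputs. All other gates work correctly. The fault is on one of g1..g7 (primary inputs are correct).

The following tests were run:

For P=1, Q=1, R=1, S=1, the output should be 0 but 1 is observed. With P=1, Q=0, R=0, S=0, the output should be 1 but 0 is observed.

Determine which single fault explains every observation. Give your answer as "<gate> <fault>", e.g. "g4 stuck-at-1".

Fault-free values for test 1 (P=1, Q=1, R=1, S=1): g1=0, g2=1, g3=1, g4=0, g5=0, g6=1, g7=0, giving Y=0. Observed 1.
Test 1: faults giving observed 1 are {g3 stuck-at-0, g4 stuck-at-1, g6 stuck-at-0, g7 stuck-at-1}.
Test 2 (P=1, Q=0, R=0, S=0): fault-free g1=1, g2=0, g3=1, g4=1, g5=0, g6=0, g7=1 → 1; observed 0. Eliminates g4 stuck-at-1, g6 stuck-at-0, g7 stuck-at-1.
Only g3 stuck-at-0 is consistent with every test.

g3 stuck-at-0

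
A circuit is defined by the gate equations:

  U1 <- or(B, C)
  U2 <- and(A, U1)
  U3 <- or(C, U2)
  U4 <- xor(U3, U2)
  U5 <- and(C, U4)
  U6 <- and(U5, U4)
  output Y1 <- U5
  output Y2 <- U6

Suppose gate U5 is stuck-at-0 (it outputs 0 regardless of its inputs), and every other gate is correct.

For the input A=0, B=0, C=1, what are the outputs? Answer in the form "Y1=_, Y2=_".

Y1=0, Y2=0

Propagate with U5 forced: U1=1, U2=0, U3=1, U4=1, U5=0 [stuck-at-0], U6=0.
So the outputs are Y1=0, Y2=0. (Without the fault they would be Y1=1, Y2=1.)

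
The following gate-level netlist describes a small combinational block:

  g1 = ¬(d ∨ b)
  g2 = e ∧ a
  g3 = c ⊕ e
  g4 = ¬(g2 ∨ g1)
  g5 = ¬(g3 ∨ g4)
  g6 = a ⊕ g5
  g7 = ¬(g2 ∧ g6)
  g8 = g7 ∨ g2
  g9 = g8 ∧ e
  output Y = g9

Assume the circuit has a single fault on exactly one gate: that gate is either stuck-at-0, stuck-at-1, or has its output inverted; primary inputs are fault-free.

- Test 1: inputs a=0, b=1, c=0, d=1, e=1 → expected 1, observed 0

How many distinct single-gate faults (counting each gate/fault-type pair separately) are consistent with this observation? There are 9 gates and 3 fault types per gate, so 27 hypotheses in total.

Fault-free: g1=0, g2=0, g3=1, g4=1, g5=0, g6=0, g7=1, g8=1, g9=1 → 1. Observed 0.
  g1: none of the 3 fault types match ✗
  g2: none of the 3 fault types match ✗
  g3: none of the 3 fault types match ✗
  g4: none of the 3 fault types match ✗
  g5: none of the 3 fault types match ✗
  g6: none of the 3 fault types match ✗
  g7: stuck-at-0, inverted output ✓; others ✗
  g8: stuck-at-0, inverted output ✓; others ✗
  g9: stuck-at-0, inverted output ✓; others ✗
Consistent faults: {g7 stuck-at-0, g7 inverted output, g8 stuck-at-0, g8 inverted output, g9 stuck-at-0, g9 inverted output} — 6 in all.

6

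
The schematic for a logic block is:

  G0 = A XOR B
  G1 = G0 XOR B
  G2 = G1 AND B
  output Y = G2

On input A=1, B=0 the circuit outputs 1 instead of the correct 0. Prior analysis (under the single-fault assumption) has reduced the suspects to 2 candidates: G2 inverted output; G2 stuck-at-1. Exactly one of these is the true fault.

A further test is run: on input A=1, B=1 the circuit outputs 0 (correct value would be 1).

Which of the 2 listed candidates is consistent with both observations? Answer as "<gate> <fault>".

Evaluate each candidate on input A=1, B=1:
  G2 inverted output: G0=0, G1=1, G2=0 [inverted output] → 0 — matches
  G2 stuck-at-1: G0=0, G1=1, G2=1 [stuck-at-1] → 1 — eliminated
Only G2 inverted output reproduces the observed 0.

G2 inverted output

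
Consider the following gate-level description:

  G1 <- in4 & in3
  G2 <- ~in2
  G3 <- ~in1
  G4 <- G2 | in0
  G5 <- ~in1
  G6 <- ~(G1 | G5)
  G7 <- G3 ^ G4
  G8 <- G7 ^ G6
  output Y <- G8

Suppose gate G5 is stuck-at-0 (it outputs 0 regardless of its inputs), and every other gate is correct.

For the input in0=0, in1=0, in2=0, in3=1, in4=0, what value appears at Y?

1

Propagate with G5 forced: G1=0, G2=1, G3=1, G4=1, G5=0 [stuck-at-0], G6=1, G7=0, G8=1.
So Y = 1. (Without the fault it would be 0.)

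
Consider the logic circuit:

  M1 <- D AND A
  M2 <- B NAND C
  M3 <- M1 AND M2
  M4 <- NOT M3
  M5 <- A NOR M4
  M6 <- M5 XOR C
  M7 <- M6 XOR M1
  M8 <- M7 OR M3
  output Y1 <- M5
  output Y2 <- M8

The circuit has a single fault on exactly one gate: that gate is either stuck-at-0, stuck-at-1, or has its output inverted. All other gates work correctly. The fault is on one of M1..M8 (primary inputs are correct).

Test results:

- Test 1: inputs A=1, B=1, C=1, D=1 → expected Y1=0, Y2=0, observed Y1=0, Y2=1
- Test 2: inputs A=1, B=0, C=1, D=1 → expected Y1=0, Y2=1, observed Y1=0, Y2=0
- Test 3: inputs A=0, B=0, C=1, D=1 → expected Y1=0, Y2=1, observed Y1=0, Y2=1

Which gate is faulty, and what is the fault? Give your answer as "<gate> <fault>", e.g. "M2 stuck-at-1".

M2 inverted output

Fault-free values for test 1 (A=1, B=1, C=1, D=1): M1=1, M2=0, M3=0, M4=1, M5=0, M6=1, M7=0, M8=0, giving Y1=0, Y2=0. Observed Y1=0, Y2=1.
Test 1: faults giving observed Y1=0, Y2=1 are {M1 stuck-at-0, M1 inverted output, M2 stuck-at-1, M2 inverted output, M3 stuck-at-1, M3 inverted output, M6 stuck-at-0, M6 inverted output, M7 stuck-at-1, M7 inverted output, M8 stuck-at-1, M8 inverted output}.
Test 2 (A=1, B=0, C=1, D=1): fault-free M1=1, M2=1, M3=1, M4=0, M5=0, M6=1, M7=0, M8=1 → Y1=0, Y2=1; observed Y1=0, Y2=0. Eliminates M1 stuck-at-0, M1 inverted output, M2 stuck-at-1, M3 stuck-at-1, M6 stuck-at-0, M6 inverted output, M7 stuck-at-1, M7 inverted output, M8 stuck-at-1.
Test 3 (A=0, B=0, C=1, D=1): fault-free M1=0, M2=1, M3=0, M4=1, M5=0, M6=1, M7=1, M8=1 → Y1=0, Y2=1; observed Y1=0, Y2=1. Eliminates M3 inverted output, M8 inverted output.
Only M2 inverted output is consistent with every test.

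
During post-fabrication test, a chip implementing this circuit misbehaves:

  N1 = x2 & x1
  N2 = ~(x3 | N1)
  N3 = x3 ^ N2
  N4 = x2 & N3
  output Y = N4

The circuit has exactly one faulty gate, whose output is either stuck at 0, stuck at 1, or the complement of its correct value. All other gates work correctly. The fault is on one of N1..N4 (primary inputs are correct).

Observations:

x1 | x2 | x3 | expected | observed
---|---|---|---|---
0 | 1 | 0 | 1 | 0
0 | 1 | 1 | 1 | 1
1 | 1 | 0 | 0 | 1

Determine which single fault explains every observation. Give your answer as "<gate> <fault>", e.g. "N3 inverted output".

Fault-free values for test 1 (x1=0, x2=1, x3=0): N1=0, N2=1, N3=1, N4=1, giving Y=1. Observed 0.
Test 1: faults giving observed 0 are {N1 stuck-at-1, N1 inverted output, N2 stuck-at-0, N2 inverted output, N3 stuck-at-0, N3 inverted output, N4 stuck-at-0, N4 inverted output}.
Test 2 (x1=0, x2=1, x3=1): fault-free N1=0, N2=0, N3=1, N4=1 → 1; observed 1. Eliminates N2 inverted output, N3 stuck-at-0, N3 inverted output, N4 stuck-at-0, N4 inverted output.
Test 3 (x1=1, x2=1, x3=0): fault-free N1=1, N2=0, N3=0, N4=0 → 0; observed 1. Eliminates N1 stuck-at-1, N2 stuck-at-0.
Only N1 inverted output is consistent with every test.

N1 inverted output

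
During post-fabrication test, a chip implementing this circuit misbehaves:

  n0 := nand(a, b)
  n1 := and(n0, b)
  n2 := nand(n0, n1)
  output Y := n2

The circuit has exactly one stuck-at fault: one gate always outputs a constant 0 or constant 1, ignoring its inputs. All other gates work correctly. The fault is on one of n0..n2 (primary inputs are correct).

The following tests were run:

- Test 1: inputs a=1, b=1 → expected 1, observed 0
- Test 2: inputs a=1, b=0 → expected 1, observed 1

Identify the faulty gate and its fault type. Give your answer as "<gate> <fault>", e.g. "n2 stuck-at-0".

n0 stuck-at-1

Fault-free values for test 1 (a=1, b=1): n0=0, n1=0, n2=1, giving Y=1. Observed 0.
Test 1: faults giving observed 0 are {n0 stuck-at-1, n2 stuck-at-0}.
Test 2 (a=1, b=0): fault-free n0=1, n1=0, n2=1 → 1; observed 1. Eliminates n2 stuck-at-0.
Only n0 stuck-at-1 is consistent with every test.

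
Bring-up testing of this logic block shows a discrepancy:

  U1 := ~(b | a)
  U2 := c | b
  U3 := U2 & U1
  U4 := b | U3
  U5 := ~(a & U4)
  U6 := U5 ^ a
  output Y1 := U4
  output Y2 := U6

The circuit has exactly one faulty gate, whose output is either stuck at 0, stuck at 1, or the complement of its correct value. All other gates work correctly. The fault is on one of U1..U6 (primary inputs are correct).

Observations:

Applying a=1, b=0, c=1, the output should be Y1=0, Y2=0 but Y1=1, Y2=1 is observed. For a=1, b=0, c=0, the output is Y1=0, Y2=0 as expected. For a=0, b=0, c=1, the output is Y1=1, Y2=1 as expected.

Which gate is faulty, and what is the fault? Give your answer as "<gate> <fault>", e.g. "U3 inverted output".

U1 stuck-at-1

Fault-free values for test 1 (a=1, b=0, c=1): U1=0, U2=1, U3=0, U4=0, U5=1, U6=0, giving Y1=0, Y2=0. Observed Y1=1, Y2=1.
Test 1: faults giving observed Y1=1, Y2=1 are {U1 stuck-at-1, U1 inverted output, U3 stuck-at-1, U3 inverted output, U4 stuck-at-1, U4 inverted output}.
Test 2 (a=1, b=0, c=0): fault-free U1=0, U2=0, U3=0, U4=0, U5=1, U6=0 → Y1=0, Y2=0; observed Y1=0, Y2=0. Eliminates U3 stuck-at-1, U3 inverted output, U4 stuck-at-1, U4 inverted output.
Test 3 (a=0, b=0, c=1): fault-free U1=1, U2=1, U3=1, U4=1, U5=1, U6=1 → Y1=1, Y2=1; observed Y1=1, Y2=1. Eliminates U1 inverted output.
Only U1 stuck-at-1 is consistent with every test.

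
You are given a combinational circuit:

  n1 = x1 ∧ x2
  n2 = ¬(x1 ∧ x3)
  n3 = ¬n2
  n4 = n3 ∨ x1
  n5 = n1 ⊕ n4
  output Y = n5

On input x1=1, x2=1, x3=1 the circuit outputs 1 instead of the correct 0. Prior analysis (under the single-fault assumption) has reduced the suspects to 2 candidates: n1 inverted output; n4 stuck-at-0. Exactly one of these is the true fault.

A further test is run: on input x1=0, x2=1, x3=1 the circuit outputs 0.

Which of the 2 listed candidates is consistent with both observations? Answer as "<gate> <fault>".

n4 stuck-at-0

Evaluate each candidate on input x1=0, x2=1, x3=1:
  n1 inverted output: n1=1 [inverted output], n2=1, n3=0, n4=0, n5=1 → 1 — eliminated
  n4 stuck-at-0: n1=0, n2=1, n3=0, n4=0 [stuck-at-0], n5=0 → 0 — matches
Only n4 stuck-at-0 reproduces the observed 0.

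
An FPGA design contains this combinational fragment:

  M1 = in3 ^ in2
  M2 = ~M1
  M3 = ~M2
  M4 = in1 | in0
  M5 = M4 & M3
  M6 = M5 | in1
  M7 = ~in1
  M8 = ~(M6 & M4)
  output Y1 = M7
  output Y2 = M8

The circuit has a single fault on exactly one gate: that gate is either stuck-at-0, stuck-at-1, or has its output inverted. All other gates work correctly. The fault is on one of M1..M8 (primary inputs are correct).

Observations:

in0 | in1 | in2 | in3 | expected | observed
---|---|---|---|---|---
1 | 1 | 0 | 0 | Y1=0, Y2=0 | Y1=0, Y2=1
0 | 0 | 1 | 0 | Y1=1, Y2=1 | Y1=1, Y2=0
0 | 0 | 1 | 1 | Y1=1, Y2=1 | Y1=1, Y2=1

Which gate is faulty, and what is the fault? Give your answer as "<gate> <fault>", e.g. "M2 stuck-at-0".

M4 inverted output

Fault-free values for test 1 (in0=1, in1=1, in2=0, in3=0): M1=0, M2=1, M3=0, M4=1, M5=0, M6=1, M7=0, M8=0, giving Y1=0, Y2=0. Observed Y1=0, Y2=1.
Test 1: faults giving observed Y1=0, Y2=1 are {M4 stuck-at-0, M4 inverted output, M6 stuck-at-0, M6 inverted output, M8 stuck-at-1, M8 inverted output}.
Test 2 (in0=0, in1=0, in2=1, in3=0): fault-free M1=1, M2=0, M3=1, M4=0, M5=0, M6=0, M7=1, M8=1 → Y1=1, Y2=1; observed Y1=1, Y2=0. Eliminates M4 stuck-at-0, M6 stuck-at-0, M6 inverted output, M8 stuck-at-1.
Test 3 (in0=0, in1=0, in2=1, in3=1): fault-free M1=0, M2=1, M3=0, M4=0, M5=0, M6=0, M7=1, M8=1 → Y1=1, Y2=1; observed Y1=1, Y2=1. Eliminates M8 inverted output.
Only M4 inverted output is consistent with every test.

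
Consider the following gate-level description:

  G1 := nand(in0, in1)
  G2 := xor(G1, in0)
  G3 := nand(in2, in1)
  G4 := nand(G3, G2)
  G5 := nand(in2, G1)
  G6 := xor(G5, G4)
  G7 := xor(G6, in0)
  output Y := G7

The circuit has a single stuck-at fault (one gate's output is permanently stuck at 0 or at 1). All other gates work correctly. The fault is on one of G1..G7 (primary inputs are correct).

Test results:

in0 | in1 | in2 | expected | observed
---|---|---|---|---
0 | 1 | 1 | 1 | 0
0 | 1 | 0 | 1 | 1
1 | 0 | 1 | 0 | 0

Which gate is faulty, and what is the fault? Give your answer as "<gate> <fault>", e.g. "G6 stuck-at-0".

Fault-free values for test 1 (in0=0, in1=1, in2=1): G1=1, G2=1, G3=0, G4=1, G5=0, G6=1, G7=1, giving Y=1. Observed 0.
Test 1: faults giving observed 0 are {G1 stuck-at-0, G3 stuck-at-1, G4 stuck-at-0, G5 stuck-at-1, G6 stuck-at-0, G7 stuck-at-0}.
Test 2 (in0=0, in1=1, in2=0): fault-free G1=1, G2=1, G3=1, G4=0, G5=1, G6=1, G7=1 → 1; observed 1. Eliminates G1 stuck-at-0, G6 stuck-at-0, G7 stuck-at-0.
Test 3 (in0=1, in1=0, in2=1): fault-free G1=1, G2=0, G3=1, G4=1, G5=0, G6=1, G7=0 → 0; observed 0. Eliminates G4 stuck-at-0, G5 stuck-at-1.
Only G3 stuck-at-1 is consistent with every test.

G3 stuck-at-1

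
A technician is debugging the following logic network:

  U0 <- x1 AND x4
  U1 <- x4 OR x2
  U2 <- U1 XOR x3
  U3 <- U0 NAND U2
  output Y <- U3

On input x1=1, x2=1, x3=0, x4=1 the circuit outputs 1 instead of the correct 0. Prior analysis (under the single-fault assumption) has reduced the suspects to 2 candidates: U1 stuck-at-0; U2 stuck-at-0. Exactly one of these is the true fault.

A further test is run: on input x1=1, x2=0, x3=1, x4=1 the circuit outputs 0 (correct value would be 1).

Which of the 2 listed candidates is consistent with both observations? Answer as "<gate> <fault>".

Evaluate each candidate on input x1=1, x2=0, x3=1, x4=1:
  U1 stuck-at-0: U0=1, U1=0 [stuck-at-0], U2=1, U3=0 → 0 — matches
  U2 stuck-at-0: U0=1, U1=1, U2=0 [stuck-at-0], U3=1 → 1 — eliminated
Only U1 stuck-at-0 reproduces the observed 0.

U1 stuck-at-0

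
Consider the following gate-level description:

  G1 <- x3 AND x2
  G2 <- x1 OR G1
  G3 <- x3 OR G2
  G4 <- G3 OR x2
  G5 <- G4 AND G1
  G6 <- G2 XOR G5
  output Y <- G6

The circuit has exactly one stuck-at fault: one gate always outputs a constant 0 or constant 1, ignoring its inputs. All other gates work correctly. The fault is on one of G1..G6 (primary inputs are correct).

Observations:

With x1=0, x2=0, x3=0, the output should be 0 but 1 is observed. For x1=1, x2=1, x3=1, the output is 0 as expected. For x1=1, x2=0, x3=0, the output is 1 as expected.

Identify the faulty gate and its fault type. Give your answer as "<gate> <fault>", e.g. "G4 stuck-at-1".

G2 stuck-at-1

Fault-free values for test 1 (x1=0, x2=0, x3=0): G1=0, G2=0, G3=0, G4=0, G5=0, G6=0, giving Y=0. Observed 1.
Test 1: faults giving observed 1 are {G2 stuck-at-1, G5 stuck-at-1, G6 stuck-at-1}.
Test 2 (x1=1, x2=1, x3=1): fault-free G1=1, G2=1, G3=1, G4=1, G5=1, G6=0 → 0; observed 0. Eliminates G6 stuck-at-1.
Test 3 (x1=1, x2=0, x3=0): fault-free G1=0, G2=1, G3=1, G4=1, G5=0, G6=1 → 1; observed 1. Eliminates G5 stuck-at-1.
Only G2 stuck-at-1 is consistent with every test.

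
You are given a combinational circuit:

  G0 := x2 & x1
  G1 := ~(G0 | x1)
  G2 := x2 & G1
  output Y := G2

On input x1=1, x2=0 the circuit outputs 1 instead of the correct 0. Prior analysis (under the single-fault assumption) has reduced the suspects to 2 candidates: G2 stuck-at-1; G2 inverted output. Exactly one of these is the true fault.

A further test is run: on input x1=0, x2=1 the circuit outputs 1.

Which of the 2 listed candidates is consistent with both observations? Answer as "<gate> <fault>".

Evaluate each candidate on input x1=0, x2=1:
  G2 stuck-at-1: G0=0, G1=1, G2=1 [stuck-at-1] → 1 — matches
  G2 inverted output: G0=0, G1=1, G2=0 [inverted output] → 0 — eliminated
Only G2 stuck-at-1 reproduces the observed 1.

G2 stuck-at-1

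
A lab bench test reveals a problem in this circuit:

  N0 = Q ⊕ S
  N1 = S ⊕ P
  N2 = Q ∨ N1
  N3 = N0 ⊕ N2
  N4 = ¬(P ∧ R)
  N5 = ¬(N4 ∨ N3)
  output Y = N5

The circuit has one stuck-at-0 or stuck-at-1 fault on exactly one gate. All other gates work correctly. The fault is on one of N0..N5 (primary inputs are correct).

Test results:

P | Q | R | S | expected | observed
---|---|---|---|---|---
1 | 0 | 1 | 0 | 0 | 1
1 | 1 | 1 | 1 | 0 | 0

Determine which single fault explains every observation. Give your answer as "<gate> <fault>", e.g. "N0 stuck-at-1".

Fault-free values for test 1 (P=1, Q=0, R=1, S=0): N0=0, N1=1, N2=1, N3=1, N4=0, N5=0, giving Y=0. Observed 1.
Test 1: faults giving observed 1 are {N0 stuck-at-1, N1 stuck-at-0, N2 stuck-at-0, N3 stuck-at-0, N5 stuck-at-1}.
Test 2 (P=1, Q=1, R=1, S=1): fault-free N0=0, N1=0, N2=1, N3=1, N4=0, N5=0 → 0; observed 0. Eliminates N0 stuck-at-1, N2 stuck-at-0, N3 stuck-at-0, N5 stuck-at-1.
Only N1 stuck-at-0 is consistent with every test.

N1 stuck-at-0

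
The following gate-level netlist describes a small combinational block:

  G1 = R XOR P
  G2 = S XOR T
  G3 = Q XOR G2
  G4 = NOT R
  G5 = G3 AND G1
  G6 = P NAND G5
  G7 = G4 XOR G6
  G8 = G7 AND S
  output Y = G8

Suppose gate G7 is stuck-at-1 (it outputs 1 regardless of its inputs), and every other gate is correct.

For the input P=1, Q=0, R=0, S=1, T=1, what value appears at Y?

1

Propagate with G7 forced: G1=1, G2=0, G3=0, G4=1, G5=0, G6=1, G7=1 [stuck-at-1], G8=1.
So Y = 1. (Without the fault it would be 0.)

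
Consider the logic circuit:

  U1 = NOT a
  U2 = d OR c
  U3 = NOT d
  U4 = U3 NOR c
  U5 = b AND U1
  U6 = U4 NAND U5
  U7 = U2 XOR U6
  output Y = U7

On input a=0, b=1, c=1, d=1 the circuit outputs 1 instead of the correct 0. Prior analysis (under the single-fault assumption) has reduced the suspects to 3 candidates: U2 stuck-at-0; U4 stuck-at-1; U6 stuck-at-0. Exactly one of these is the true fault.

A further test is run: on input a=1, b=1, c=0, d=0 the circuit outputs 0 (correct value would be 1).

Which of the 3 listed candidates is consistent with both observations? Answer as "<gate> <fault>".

Evaluate each candidate on input a=1, b=1, c=0, d=0:
  U2 stuck-at-0: U1=0, U2=0 [stuck-at-0], U3=1, U4=0, U5=0, U6=1, U7=1 → 1 — eliminated
  U4 stuck-at-1: U1=0, U2=0, U3=1, U4=1 [stuck-at-1], U5=0, U6=1, U7=1 → 1 — eliminated
  U6 stuck-at-0: U1=0, U2=0, U3=1, U4=0, U5=0, U6=0 [stuck-at-0], U7=0 → 0 — matches
Only U6 stuck-at-0 reproduces the observed 0.

U6 stuck-at-0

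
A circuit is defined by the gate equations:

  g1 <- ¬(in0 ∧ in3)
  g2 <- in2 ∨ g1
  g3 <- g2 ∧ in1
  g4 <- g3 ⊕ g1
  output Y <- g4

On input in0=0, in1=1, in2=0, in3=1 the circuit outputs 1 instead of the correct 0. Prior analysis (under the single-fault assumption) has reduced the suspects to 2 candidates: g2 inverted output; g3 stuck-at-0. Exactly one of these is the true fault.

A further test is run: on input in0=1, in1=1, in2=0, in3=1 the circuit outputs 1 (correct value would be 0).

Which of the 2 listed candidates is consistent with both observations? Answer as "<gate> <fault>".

Evaluate each candidate on input in0=1, in1=1, in2=0, in3=1:
  g2 inverted output: g1=0, g2=1 [inverted output], g3=1, g4=1 → 1 — matches
  g3 stuck-at-0: g1=0, g2=0, g3=0 [stuck-at-0], g4=0 → 0 — eliminated
Only g2 inverted output reproduces the observed 1.

g2 inverted output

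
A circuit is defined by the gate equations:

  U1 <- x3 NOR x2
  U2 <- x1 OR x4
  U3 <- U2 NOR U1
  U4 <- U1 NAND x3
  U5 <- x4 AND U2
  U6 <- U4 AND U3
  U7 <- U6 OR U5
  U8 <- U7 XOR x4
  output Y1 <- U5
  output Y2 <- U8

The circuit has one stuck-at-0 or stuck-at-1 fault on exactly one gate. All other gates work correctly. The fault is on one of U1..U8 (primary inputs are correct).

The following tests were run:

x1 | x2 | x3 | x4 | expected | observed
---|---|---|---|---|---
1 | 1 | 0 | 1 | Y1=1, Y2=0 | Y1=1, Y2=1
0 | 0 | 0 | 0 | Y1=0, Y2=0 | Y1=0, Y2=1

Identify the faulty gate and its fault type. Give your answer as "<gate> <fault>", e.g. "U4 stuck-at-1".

Fault-free values for test 1 (x1=1, x2=1, x3=0, x4=1): U1=0, U2=1, U3=0, U4=1, U5=1, U6=0, U7=1, U8=0, giving Y1=1, Y2=0. Observed Y1=1, Y2=1.
Test 1: faults giving observed Y1=1, Y2=1 are {U7 stuck-at-0, U8 stuck-at-1}.
Test 2 (x1=0, x2=0, x3=0, x4=0): fault-free U1=1, U2=0, U3=0, U4=1, U5=0, U6=0, U7=0, U8=0 → Y1=0, Y2=0; observed Y1=0, Y2=1. Eliminates U7 stuck-at-0.
Only U8 stuck-at-1 is consistent with every test.

U8 stuck-at-1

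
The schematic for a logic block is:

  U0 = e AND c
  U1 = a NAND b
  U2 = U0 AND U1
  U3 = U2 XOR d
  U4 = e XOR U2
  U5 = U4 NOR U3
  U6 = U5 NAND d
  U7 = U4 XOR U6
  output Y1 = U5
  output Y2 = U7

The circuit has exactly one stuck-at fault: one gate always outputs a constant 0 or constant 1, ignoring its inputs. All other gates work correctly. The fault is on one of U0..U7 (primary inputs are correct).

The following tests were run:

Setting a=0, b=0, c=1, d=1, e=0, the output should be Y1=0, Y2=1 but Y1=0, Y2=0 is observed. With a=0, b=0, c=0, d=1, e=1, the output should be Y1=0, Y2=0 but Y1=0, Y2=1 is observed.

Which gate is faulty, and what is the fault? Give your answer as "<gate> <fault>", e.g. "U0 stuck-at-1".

Fault-free values for test 1 (a=0, b=0, c=1, d=1, e=0): U0=0, U1=1, U2=0, U3=1, U4=0, U5=0, U6=1, U7=1, giving Y1=0, Y2=1. Observed Y1=0, Y2=0.
Test 1: faults giving observed Y1=0, Y2=0 are {U0 stuck-at-1, U2 stuck-at-1, U4 stuck-at-1, U6 stuck-at-0, U7 stuck-at-0}.
Test 2 (a=0, b=0, c=0, d=1, e=1): fault-free U0=0, U1=1, U2=0, U3=1, U4=1, U5=0, U6=1, U7=0 → Y1=0, Y2=0; observed Y1=0, Y2=1. Eliminates U0 stuck-at-1, U2 stuck-at-1, U4 stuck-at-1, U7 stuck-at-0.
Only U6 stuck-at-0 is consistent with every test.

U6 stuck-at-0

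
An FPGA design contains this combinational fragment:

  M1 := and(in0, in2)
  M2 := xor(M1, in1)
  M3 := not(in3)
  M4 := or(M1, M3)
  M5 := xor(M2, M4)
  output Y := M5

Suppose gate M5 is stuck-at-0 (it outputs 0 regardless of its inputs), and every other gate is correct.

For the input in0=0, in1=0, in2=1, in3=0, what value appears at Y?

Propagate with M5 forced: M1=0, M2=0, M3=1, M4=1, M5=0 [stuck-at-0].
So Y = 0. (Without the fault it would be 1.)

0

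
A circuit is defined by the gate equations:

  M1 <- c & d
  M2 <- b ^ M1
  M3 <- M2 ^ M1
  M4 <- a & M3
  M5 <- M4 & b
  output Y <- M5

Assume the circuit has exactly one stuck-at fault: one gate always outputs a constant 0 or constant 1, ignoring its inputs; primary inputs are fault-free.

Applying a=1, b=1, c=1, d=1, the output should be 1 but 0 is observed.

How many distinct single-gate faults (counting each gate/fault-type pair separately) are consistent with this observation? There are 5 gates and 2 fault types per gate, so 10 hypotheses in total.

4

Fault-free: M1=1, M2=0, M3=1, M4=1, M5=1 → 1. Observed 0.
  M1 stuck-at-0: output 1 ✗
  M1 stuck-at-1: output 1 ✗
  M2 stuck-at-0: output 1 ✗
  M2 stuck-at-1: output 0 ✓
  M3 stuck-at-0: output 0 ✓
  M3 stuck-at-1: output 1 ✗
  M4 stuck-at-0: output 0 ✓
  M4 stuck-at-1: output 1 ✗
  M5 stuck-at-0: output 0 ✓
  M5 stuck-at-1: output 1 ✗
Consistent faults: {M2 stuck-at-1, M3 stuck-at-0, M4 stuck-at-0, M5 stuck-at-0} — 4 in all.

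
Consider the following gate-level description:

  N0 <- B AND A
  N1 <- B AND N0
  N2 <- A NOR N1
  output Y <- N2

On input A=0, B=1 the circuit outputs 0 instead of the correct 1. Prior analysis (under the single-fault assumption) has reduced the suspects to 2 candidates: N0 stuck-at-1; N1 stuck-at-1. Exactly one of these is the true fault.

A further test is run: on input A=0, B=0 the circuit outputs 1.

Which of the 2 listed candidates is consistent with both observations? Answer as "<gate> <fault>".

Evaluate each candidate on input A=0, B=0:
  N0 stuck-at-1: N0=1 [stuck-at-1], N1=0, N2=1 → 1 — matches
  N1 stuck-at-1: N0=0, N1=1 [stuck-at-1], N2=0 → 0 — eliminated
Only N0 stuck-at-1 reproduces the observed 1.

N0 stuck-at-1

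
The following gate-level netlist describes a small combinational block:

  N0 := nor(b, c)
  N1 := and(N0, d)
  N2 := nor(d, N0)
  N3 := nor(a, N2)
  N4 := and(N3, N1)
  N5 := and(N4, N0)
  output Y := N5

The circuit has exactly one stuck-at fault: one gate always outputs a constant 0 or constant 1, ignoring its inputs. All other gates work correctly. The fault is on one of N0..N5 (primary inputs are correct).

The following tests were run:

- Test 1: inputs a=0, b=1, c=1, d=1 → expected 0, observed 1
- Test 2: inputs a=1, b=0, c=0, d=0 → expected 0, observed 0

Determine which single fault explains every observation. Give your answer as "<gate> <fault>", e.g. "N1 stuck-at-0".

Fault-free values for test 1 (a=0, b=1, c=1, d=1): N0=0, N1=0, N2=0, N3=1, N4=0, N5=0, giving Y=0. Observed 1.
Test 1: faults giving observed 1 are {N0 stuck-at-1, N5 stuck-at-1}.
Test 2 (a=1, b=0, c=0, d=0): fault-free N0=1, N1=0, N2=0, N3=0, N4=0, N5=0 → 0; observed 0. Eliminates N5 stuck-at-1.
Only N0 stuck-at-1 is consistent with every test.

N0 stuck-at-1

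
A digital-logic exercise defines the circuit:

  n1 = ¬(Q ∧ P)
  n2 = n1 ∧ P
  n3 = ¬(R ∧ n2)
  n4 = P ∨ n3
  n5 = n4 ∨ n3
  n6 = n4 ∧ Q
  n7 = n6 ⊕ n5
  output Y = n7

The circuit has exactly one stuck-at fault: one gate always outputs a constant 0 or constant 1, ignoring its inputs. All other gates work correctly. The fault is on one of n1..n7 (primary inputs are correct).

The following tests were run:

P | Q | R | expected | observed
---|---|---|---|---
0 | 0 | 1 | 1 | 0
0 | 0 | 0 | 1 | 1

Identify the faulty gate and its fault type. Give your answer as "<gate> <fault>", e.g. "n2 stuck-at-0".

n2 stuck-at-1

Fault-free values for test 1 (P=0, Q=0, R=1): n1=1, n2=0, n3=1, n4=1, n5=1, n6=0, n7=1, giving Y=1. Observed 0.
Test 1: faults giving observed 0 are {n2 stuck-at-1, n3 stuck-at-0, n5 stuck-at-0, n6 stuck-at-1, n7 stuck-at-0}.
Test 2 (P=0, Q=0, R=0): fault-free n1=1, n2=0, n3=1, n4=1, n5=1, n6=0, n7=1 → 1; observed 1. Eliminates n3 stuck-at-0, n5 stuck-at-0, n6 stuck-at-1, n7 stuck-at-0.
Only n2 stuck-at-1 is consistent with every test.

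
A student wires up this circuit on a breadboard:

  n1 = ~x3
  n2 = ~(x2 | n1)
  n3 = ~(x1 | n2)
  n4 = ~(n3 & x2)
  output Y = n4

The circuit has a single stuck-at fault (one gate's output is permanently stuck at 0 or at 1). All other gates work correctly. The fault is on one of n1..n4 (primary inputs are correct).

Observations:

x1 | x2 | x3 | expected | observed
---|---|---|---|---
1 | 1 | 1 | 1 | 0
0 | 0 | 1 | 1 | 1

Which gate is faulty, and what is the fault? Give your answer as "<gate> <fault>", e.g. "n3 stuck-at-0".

n3 stuck-at-1

Fault-free values for test 1 (x1=1, x2=1, x3=1): n1=0, n2=0, n3=0, n4=1, giving Y=1. Observed 0.
Test 1: faults giving observed 0 are {n3 stuck-at-1, n4 stuck-at-0}.
Test 2 (x1=0, x2=0, x3=1): fault-free n1=0, n2=1, n3=0, n4=1 → 1; observed 1. Eliminates n4 stuck-at-0.
Only n3 stuck-at-1 is consistent with every test.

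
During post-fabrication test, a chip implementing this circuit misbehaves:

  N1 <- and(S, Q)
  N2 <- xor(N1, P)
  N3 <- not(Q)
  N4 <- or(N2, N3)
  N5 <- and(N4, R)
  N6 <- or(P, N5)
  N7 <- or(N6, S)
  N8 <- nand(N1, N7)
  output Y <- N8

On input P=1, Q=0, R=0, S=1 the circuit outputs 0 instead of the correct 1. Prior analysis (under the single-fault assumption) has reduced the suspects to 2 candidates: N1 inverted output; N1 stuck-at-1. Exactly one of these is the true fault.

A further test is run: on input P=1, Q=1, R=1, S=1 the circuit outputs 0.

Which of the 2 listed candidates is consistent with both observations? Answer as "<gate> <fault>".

N1 stuck-at-1

Evaluate each candidate on input P=1, Q=1, R=1, S=1:
  N1 inverted output: N1=0 [inverted output], N2=1, N3=0, N4=1, N5=1, N6=1, N7=1, N8=1 → 1 — eliminated
  N1 stuck-at-1: N1=1 [stuck-at-1], N2=0, N3=0, N4=0, N5=0, N6=1, N7=1, N8=0 → 0 — matches
Only N1 stuck-at-1 reproduces the observed 0.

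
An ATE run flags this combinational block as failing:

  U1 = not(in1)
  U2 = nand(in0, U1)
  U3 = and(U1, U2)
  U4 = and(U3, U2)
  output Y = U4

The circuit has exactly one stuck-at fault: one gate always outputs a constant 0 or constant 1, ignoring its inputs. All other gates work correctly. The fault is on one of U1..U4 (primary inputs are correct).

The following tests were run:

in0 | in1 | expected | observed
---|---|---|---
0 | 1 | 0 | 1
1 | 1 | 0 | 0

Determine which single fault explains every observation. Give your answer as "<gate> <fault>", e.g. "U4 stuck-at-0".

U1 stuck-at-1

Fault-free values for test 1 (in0=0, in1=1): U1=0, U2=1, U3=0, U4=0, giving Y=0. Observed 1.
Test 1: faults giving observed 1 are {U1 stuck-at-1, U3 stuck-at-1, U4 stuck-at-1}.
Test 2 (in0=1, in1=1): fault-free U1=0, U2=1, U3=0, U4=0 → 0; observed 0. Eliminates U3 stuck-at-1, U4 stuck-at-1.
Only U1 stuck-at-1 is consistent with every test.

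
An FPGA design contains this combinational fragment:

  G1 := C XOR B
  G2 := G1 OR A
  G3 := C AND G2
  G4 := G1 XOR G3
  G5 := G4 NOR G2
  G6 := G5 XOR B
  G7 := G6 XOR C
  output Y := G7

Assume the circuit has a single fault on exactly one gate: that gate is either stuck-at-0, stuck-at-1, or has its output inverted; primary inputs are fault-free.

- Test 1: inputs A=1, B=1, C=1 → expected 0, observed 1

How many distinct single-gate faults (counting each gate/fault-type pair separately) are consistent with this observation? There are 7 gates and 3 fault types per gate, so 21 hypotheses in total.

Fault-free: G1=0, G2=1, G3=1, G4=1, G5=0, G6=1, G7=0 → 0. Observed 1.
  G1: none of the 3 fault types match ✗
  G2: stuck-at-0, inverted output ✓; others ✗
  G3: none of the 3 fault types match ✗
  G4: none of the 3 fault types match ✗
  G5: stuck-at-1, inverted output ✓; others ✗
  G6: stuck-at-0, inverted output ✓; others ✗
  G7: stuck-at-1, inverted output ✓; others ✗
Consistent faults: {G2 stuck-at-0, G2 inverted output, G5 stuck-at-1, G5 inverted output, G6 stuck-at-0, G6 inverted output, G7 stuck-at-1, G7 inverted output} — 8 in all.

8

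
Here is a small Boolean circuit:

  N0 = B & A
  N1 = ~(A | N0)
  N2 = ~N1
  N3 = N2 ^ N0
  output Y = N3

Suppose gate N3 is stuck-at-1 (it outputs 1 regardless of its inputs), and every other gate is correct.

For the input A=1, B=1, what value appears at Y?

Propagate with N3 forced: N0=1, N1=0, N2=1, N3=1 [stuck-at-1].
So Y = 1. (Without the fault it would be 0.)

1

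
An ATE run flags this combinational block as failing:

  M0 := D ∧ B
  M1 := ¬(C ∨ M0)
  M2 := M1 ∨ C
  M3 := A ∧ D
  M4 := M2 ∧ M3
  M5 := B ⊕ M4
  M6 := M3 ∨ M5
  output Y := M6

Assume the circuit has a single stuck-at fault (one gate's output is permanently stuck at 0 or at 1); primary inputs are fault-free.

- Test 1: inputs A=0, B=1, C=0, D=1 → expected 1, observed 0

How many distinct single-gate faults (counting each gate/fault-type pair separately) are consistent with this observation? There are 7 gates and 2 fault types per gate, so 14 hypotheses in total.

3

Fault-free: M0=1, M1=0, M2=0, M3=0, M4=0, M5=1, M6=1 → 1. Observed 0.
  M0 stuck-at-0: output 1 ✗
  M0 stuck-at-1: output 1 ✗
  M1 stuck-at-0: output 1 ✗
  M1 stuck-at-1: output 1 ✗
  M2 stuck-at-0: output 1 ✗
  M2 stuck-at-1: output 1 ✗
  M3 stuck-at-0: output 1 ✗
  M3 stuck-at-1: output 1 ✗
  M4 stuck-at-0: output 1 ✗
  M4 stuck-at-1: output 0 ✓
  M5 stuck-at-0: output 0 ✓
  M5 stuck-at-1: output 1 ✗
  M6 stuck-at-0: output 0 ✓
  M6 stuck-at-1: output 1 ✗
Consistent faults: {M4 stuck-at-1, M5 stuck-at-0, M6 stuck-at-0} — 3 in all.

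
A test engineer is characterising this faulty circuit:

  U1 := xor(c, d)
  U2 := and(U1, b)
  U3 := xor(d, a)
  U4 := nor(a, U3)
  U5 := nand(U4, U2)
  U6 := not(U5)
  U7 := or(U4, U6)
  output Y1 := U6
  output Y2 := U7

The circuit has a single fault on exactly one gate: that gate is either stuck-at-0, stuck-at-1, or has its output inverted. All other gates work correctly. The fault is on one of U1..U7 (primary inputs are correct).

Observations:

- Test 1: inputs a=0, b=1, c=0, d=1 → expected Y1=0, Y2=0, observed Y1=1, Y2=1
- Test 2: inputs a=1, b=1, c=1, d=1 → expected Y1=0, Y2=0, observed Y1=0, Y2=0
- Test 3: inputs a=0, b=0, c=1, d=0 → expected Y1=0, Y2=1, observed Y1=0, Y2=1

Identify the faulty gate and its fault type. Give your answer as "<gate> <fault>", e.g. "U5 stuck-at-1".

Fault-free values for test 1 (a=0, b=1, c=0, d=1): U1=1, U2=1, U3=1, U4=0, U5=1, U6=0, U7=0, giving Y1=0, Y2=0. Observed Y1=1, Y2=1.
Test 1: faults giving observed Y1=1, Y2=1 are {U3 stuck-at-0, U3 inverted output, U4 stuck-at-1, U4 inverted output, U5 stuck-at-0, U5 inverted output, U6 stuck-at-1, U6 inverted output}.
Test 2 (a=1, b=1, c=1, d=1): fault-free U1=0, U2=0, U3=0, U4=0, U5=1, U6=0, U7=0 → Y1=0, Y2=0; observed Y1=0, Y2=0. Eliminates U4 stuck-at-1, U4 inverted output, U5 stuck-at-0, U5 inverted output, U6 stuck-at-1, U6 inverted output.
Test 3 (a=0, b=0, c=1, d=0): fault-free U1=1, U2=0, U3=0, U4=1, U5=1, U6=0, U7=1 → Y1=0, Y2=1; observed Y1=0, Y2=1. Eliminates U3 inverted output.
Only U3 stuck-at-0 is consistent with every test.

U3 stuck-at-0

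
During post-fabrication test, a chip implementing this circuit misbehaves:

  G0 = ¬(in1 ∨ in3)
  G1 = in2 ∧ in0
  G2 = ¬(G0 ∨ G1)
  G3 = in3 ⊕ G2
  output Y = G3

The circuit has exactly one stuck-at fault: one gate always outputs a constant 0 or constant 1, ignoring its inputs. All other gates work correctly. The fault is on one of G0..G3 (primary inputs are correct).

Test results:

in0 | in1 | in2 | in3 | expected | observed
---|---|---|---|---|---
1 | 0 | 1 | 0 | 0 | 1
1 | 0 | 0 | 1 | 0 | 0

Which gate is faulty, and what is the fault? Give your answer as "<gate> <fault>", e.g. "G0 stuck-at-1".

Fault-free values for test 1 (in0=1, in1=0, in2=1, in3=0): G0=1, G1=1, G2=0, G3=0, giving Y=0. Observed 1.
Test 1: faults giving observed 1 are {G2 stuck-at-1, G3 stuck-at-1}.
Test 2 (in0=1, in1=0, in2=0, in3=1): fault-free G0=0, G1=0, G2=1, G3=0 → 0; observed 0. Eliminates G3 stuck-at-1.
Only G2 stuck-at-1 is consistent with every test.

G2 stuck-at-1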